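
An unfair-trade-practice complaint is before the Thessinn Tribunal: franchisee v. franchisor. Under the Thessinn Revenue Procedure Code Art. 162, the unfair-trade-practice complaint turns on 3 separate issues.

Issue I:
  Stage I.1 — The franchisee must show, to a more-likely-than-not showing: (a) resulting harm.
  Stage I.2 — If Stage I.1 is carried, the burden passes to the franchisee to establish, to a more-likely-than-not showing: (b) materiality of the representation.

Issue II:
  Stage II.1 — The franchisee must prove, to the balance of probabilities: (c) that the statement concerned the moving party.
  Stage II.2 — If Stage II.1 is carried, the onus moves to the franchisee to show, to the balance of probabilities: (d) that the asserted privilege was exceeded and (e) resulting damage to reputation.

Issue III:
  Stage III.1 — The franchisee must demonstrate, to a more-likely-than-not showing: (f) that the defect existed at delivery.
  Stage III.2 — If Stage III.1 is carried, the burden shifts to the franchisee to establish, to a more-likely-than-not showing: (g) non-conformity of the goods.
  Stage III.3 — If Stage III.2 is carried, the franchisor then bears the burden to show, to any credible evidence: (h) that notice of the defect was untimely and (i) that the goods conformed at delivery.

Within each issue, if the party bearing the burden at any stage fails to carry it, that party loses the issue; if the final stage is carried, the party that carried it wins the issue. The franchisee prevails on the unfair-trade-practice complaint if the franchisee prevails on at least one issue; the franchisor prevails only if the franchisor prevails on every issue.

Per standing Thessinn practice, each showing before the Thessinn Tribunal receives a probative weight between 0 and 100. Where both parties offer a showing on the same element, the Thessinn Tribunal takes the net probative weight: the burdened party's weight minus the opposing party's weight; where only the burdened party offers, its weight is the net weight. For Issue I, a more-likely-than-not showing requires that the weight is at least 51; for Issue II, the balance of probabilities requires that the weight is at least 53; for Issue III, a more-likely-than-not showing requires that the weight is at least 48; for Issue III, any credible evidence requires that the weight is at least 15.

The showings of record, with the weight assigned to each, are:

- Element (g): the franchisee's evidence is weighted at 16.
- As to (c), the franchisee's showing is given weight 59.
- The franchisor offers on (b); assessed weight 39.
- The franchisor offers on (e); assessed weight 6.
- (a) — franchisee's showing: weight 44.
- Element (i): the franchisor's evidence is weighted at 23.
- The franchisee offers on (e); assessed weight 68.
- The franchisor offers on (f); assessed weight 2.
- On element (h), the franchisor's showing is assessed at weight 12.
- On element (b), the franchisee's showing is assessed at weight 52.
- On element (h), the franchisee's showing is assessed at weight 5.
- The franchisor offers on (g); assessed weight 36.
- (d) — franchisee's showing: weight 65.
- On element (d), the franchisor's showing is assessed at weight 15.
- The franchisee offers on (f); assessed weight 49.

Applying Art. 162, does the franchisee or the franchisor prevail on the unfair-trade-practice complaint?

franchisor

— Issue I —
Stage I.1 — burden on franchisee; standard: a more-likely-than-not showing (weight is at least 51).
    (a): 44 < 51 [not met]
  Not every element is met, so the franchisee fails to carry Stage I.1.
So the franchisor prevails on this issue.
— Issue II —
Stage II.1 (franchisee, the balance of probabilities, weight is at least 53): (c) 59 ≥ 53 — meets.
  All elements met. The franchisee retains the burden for Stage II.2.
Stage II.2 (franchisee, the balance of probabilities, weight is at least 53): (d) net 65−15=50 < 53 — fails; (e) net 68−6=62 ≥ 53 — meets.
  Not every element is met, so the franchisee fails to carry Stage II.2.
So the franchisor prevails on this issue.
— Issue III —
Stage III.1 — burden on franchisee; standard: a more-likely-than-not showing (weight is at least 48).
    (f): 49 − 2 = 47 < 48 [not met]
  Stage III.1 not carried; the franchisee fails its burden.
The analysis ends at Stage III.1; the franchisor prevails on this issue.
Per-issue: Issue I → franchisor; Issue II → franchisor; Issue III → franchisor. The franchisee must prevail on at least one issue; overall, the franchisor prevails.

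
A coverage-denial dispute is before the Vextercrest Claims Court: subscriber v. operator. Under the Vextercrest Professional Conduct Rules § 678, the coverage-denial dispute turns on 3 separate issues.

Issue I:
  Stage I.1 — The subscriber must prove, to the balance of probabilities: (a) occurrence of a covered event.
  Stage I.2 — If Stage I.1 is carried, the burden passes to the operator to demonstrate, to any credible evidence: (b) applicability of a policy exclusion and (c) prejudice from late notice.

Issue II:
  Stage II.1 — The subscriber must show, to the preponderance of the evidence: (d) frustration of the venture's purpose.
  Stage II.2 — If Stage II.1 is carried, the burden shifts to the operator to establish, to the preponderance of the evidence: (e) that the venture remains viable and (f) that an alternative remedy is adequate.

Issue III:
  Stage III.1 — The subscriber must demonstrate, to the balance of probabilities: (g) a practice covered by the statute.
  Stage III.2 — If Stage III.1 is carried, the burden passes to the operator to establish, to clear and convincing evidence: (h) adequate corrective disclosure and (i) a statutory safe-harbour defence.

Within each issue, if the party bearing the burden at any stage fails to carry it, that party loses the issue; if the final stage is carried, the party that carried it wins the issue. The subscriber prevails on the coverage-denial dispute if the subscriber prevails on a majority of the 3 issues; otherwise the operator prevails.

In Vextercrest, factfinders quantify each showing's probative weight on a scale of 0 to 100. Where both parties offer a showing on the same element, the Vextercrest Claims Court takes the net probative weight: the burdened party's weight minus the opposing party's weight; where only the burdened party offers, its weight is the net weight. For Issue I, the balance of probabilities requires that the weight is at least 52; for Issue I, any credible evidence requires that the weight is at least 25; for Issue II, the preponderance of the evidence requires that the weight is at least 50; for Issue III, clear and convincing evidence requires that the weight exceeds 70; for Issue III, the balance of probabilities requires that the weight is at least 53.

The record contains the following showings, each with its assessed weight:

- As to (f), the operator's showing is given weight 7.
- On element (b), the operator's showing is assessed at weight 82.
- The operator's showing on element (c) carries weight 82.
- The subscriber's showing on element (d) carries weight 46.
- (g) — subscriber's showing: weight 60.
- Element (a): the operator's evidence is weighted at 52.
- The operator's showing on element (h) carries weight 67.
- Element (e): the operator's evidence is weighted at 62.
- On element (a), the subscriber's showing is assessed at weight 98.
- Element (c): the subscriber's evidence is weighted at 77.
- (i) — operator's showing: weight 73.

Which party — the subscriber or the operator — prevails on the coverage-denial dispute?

operator

— Issue I —
Stage I.1 — burden on subscriber; standard: the balance of probabilities (weight is at least 52).
    (a): 98 − 52 = 46 < 52 [not met]
  Stage I.1 not carried; the subscriber fails its burden.
The operator prevails on this issue.
— Issue II —
Stage II.1 — burden on subscriber; standard: the preponderance of the evidence (weight is at least 50).
    (d): 46 < 50 [not met]
  The subscriber does not carry Stage II.1.
So the operator prevails on this issue.
— Issue III —
Stage III.1 — burden on subscriber; standard: the balance of probabilities (weight is at least 53).
    (g): 60 ≥ 53 [met]
  Stage III.1 is satisfied; the onus moves to the operator.
Stage III.2 — burden on operator; standard: clear and convincing evidence (weight exceeds 70).
    (h): 67 ≤ 70 [not met]
    (i): 73 > 70 [met]
  The operator does not carry Stage III.2.
The subscriber prevails on this issue.
Per-issue: Issue I → operator; Issue II → operator; Issue III → subscriber. The subscriber must prevail on a majority of issues; overall, the operator prevails.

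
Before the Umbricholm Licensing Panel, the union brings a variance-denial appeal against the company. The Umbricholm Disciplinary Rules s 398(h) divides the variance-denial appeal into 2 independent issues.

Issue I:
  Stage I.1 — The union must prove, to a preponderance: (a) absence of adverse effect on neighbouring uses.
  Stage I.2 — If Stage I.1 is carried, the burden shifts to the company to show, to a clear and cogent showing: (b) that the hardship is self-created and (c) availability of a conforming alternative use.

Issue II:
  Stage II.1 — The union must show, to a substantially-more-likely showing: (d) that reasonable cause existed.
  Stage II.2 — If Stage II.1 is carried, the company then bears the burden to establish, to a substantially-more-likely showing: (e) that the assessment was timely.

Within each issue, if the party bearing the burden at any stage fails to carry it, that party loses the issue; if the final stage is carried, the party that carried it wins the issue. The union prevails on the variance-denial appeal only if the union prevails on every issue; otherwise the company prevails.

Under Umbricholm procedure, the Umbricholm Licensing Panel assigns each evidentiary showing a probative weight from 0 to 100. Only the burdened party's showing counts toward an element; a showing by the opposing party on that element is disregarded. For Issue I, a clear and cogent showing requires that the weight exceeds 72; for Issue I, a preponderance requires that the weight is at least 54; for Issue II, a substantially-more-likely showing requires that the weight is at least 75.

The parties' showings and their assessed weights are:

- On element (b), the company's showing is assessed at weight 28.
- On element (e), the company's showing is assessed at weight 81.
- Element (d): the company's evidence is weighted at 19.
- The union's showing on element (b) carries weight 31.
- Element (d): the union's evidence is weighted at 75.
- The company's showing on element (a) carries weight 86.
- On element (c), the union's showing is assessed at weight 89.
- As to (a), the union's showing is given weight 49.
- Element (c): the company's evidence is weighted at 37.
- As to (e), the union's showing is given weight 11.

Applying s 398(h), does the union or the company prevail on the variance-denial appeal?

— Issue I —
At Stage I.1 the union must meet a preponderance (weight is at least 54): on (a) the weight is 49 (the company's 86 is given no effect), which does not reach 54, so (a) does not meet the standard.
  The union does not carry Stage I.1.
The company prevails on this issue.
— Issue II —
At Stage II.1 the union must meet a substantially-more-likely showing (weight is at least 75): on (d) the weight is 75 (the company's 19 is given no effect), ≥ 75, so (d) meets the standard.
  All elements met. The burden passes to the company.
At Stage II.2 the company must meet a substantially-more-likely showing (weight is at least 75): on (e) the weight is 81 (the union's 11 is given no effect), ≥ 75, so (e) meets the standard.
  All elements met at the final stage.
Every stage carried; the company prevails on this issue.
Per-issue: Issue I → company; Issue II → company. The union must prevail on every issue; overall, the company prevails.

company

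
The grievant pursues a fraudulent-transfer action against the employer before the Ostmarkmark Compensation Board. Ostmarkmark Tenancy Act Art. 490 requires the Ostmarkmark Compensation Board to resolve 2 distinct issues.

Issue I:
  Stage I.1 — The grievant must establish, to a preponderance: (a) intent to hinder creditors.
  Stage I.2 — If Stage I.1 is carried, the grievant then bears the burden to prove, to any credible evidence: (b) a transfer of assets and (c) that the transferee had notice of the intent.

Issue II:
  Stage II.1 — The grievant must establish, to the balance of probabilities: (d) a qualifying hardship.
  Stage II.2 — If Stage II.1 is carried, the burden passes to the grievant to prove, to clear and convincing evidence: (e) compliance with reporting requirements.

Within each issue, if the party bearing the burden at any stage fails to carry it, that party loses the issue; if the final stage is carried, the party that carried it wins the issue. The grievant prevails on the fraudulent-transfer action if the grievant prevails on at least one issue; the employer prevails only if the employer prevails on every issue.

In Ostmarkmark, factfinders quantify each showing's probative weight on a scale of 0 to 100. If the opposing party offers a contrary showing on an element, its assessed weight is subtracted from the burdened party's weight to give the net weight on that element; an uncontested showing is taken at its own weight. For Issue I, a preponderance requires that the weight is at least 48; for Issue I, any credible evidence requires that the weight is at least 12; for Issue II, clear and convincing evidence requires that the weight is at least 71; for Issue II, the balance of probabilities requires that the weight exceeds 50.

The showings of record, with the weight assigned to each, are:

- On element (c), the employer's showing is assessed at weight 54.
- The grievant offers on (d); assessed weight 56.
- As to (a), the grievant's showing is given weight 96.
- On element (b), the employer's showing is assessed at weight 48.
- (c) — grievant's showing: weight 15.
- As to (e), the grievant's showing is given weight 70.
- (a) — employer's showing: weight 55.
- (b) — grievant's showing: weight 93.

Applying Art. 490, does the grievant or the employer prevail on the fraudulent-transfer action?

— Issue I —
Stage I.1 (grievant, a preponderance, weight is at least 48): (a) net 96−55=41 < 48 — fails.
  Stage I.1 not carried; the grievant fails its burden.
The analysis ends at Stage I.1; the employer prevails on this issue.
— Issue II —
Stage II.1 (grievant, the balance of probabilities, weight exceeds 50): (d) 56 > 50 — meets.
  Stage II.1 is satisfied; the grievant continues to bear the burden.
Stage II.2 (grievant, clear and convincing evidence, weight is at least 71): (e) 70 < 71 — fails.
  The grievant does not carry Stage II.2.
So the employer prevails on this issue.
Per-issue: Issue I → employer; Issue II → employer. The grievant must prevail on at least one issue; overall, the employer prevails.

employer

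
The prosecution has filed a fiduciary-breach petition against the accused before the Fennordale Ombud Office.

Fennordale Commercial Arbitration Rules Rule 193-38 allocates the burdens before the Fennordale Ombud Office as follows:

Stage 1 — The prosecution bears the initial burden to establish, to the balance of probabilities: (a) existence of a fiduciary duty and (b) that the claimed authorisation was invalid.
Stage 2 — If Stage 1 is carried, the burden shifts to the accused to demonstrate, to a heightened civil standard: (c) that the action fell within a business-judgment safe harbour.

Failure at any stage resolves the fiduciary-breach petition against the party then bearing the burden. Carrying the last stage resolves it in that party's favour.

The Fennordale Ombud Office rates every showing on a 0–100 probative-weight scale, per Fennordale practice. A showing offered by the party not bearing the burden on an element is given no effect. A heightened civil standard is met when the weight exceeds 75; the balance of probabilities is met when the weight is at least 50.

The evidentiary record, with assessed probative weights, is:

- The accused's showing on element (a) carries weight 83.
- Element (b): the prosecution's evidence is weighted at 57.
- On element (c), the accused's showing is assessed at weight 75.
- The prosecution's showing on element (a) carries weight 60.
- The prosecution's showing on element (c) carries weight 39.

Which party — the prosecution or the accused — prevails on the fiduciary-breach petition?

At Stage 1 the prosecution must meet the balance of probabilities (weight is at least 50): on (a) the weight is 60 (the accused's 83 is given no effect), ≥ 50, so (a) meets the standard; on (b) the weight is 57, ≥ 50, so (b) meets the standard.
  The prosecution carries Stage 1; the accused now bears the burden.
At Stage 2 the accused must meet a heightened civil standard (weight exceeds 75): on (c) the weight is 75 (the prosecution's 39 is given no effect), ≤ 75, so (c) does not meet the standard.
  Stage 2 not carried; the accused fails its burden.
The prosecution prevails.

prosecution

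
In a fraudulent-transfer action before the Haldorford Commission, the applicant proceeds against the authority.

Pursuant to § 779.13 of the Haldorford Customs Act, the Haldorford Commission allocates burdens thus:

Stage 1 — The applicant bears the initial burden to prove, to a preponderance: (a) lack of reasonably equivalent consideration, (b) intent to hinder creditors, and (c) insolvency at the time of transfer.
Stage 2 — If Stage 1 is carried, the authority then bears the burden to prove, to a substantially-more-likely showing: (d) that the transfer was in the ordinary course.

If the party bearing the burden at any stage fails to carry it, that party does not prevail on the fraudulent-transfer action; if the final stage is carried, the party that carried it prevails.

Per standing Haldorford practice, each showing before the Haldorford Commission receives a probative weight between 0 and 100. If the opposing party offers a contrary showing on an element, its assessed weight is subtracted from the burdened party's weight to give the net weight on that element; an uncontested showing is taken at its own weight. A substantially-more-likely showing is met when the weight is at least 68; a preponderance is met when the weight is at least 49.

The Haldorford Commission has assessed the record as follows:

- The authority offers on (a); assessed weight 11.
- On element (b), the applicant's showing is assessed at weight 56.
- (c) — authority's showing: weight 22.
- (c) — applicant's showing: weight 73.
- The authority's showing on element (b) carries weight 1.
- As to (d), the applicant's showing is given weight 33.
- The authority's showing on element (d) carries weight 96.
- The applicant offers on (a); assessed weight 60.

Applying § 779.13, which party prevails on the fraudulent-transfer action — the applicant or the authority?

applicant

At Stage 1 the applicant must meet a preponderance (weight is at least 49): on (a) the weight is 60 less the opposing 11 gives net 49, which does reach 49, so (a) meets the standard; on (b) the weight is 56 less the opposing 1 gives net 55, ≥ 49, so (b) meets the standard; on (c) the weight is 73 less the opposing 22 gives net 51, ≥ 49, so (c) meets the standard.
  The applicant carries Stage 1; the authority now bears the burden.
At Stage 2 the authority must meet a substantially-more-likely showing (weight is at least 68): on (d) the weight is 96 less the opposing 33 gives net 63, < 68, so (d) does not meet the standard.
  The authority does not carry Stage 2.
The applicant prevails.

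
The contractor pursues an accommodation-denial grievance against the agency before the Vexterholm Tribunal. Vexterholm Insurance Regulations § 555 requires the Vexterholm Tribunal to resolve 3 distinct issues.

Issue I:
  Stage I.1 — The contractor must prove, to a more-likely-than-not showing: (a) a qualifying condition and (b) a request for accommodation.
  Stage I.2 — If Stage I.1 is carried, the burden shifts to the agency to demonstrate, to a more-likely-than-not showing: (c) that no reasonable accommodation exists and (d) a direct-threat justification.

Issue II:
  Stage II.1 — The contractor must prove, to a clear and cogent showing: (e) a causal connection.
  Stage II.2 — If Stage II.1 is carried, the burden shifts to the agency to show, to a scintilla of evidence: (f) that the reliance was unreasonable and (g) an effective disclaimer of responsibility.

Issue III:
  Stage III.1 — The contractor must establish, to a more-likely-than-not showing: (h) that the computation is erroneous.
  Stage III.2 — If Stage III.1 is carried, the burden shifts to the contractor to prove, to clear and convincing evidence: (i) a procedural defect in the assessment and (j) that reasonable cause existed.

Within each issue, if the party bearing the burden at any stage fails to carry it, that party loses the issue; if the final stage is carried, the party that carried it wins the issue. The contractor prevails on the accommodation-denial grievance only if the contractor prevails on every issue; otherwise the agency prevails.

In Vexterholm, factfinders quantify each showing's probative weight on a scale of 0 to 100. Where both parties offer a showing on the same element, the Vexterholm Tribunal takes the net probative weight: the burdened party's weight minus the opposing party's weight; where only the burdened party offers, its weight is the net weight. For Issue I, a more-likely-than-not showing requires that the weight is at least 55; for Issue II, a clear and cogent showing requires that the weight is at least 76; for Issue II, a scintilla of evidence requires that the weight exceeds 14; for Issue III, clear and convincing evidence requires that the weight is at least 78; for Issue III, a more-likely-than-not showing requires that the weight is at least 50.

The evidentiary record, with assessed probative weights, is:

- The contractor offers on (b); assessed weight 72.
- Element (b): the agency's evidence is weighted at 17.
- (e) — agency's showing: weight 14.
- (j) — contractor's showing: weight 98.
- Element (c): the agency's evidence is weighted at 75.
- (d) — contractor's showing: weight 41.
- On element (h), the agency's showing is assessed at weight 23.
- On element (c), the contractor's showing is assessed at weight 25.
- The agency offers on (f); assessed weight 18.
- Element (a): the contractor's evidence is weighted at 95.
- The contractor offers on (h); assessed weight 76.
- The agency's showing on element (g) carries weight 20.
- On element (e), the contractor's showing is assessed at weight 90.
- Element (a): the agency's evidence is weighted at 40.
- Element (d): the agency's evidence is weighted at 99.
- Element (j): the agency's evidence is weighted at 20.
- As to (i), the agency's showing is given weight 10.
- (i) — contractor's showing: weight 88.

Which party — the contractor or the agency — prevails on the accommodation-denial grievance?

— Issue I —
Stage I.1 (contractor, a more-likely-than-not showing, weight is at least 55): (a) net 95−40=55 ≥ 55 — meets; (b) net 72−17=55 ≥ 55 — meets.
  The contractor carries Stage I.1; the agency now bears the burden.
Stage I.2 (agency, a more-likely-than-not showing, weight is at least 55): (c) net 75−25=50 < 55 — fails; (d) net 99−41=58 ≥ 55 — meets.
  Stage I.2 not carried; the agency fails its burden.
The contractor prevails on this issue.
— Issue II —
Stage II.1 — burden on contractor; standard: a clear and cogent showing (weight is at least 76).
    (e): 90 − 14 = 76 ≥ 76 [met]
  All elements met. The burden passes to the agency.
Stage II.2 — burden on agency; standard: a scintilla of evidence (weight exceeds 14).
    (f): 18 > 14 [met]
    (g): 20 > 14 [met]
  All elements met at the final stage.
Every stage carried; the agency prevails on this issue.
— Issue III —
Stage III.1 (contractor, a more-likely-than-not showing, weight is at least 50): (h) net 76−23=53 ≥ 50 — meets.
  All elements met. The contractor retains the burden for Stage III.2.
Stage III.2 (contractor, clear and convincing evidence, weight is at least 78): (i) net 88−10=78 ≥ 78 — meets; (j) net 98−20=78 ≥ 78 — meets.
  The contractor carries the last stage.
All stages carried — the contractor prevails on this issue.
Per-issue: Issue I → contractor; Issue II → agency; Issue III → contractor. The contractor must prevail on every issue; overall, the agency prevails.

agency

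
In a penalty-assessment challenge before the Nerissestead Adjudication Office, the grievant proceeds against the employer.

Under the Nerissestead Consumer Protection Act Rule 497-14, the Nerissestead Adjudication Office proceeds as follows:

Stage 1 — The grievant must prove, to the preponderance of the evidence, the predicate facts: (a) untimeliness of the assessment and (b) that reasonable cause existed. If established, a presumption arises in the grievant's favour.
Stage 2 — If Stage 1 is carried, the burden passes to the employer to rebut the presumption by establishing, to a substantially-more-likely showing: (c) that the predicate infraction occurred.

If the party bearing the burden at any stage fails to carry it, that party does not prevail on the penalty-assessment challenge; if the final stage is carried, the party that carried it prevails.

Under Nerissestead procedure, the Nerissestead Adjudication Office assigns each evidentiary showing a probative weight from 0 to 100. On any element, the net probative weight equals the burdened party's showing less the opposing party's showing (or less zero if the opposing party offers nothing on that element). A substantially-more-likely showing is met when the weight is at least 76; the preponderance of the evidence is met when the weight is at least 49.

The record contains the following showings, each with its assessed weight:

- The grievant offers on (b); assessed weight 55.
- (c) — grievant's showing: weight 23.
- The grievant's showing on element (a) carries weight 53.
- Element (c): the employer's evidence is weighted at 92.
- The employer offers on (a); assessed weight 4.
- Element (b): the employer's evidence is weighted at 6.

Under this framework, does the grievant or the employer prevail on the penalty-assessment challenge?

At Stage 1 the grievant must meet the preponderance of the evidence (weight is at least 49): on (a) the weight is 53 less the opposing 4 gives net 49, which does reach 49, so (a) meets the standard; on (b) the weight is 55 less the opposing 6 gives net 49, which does reach 49, so (b) meets the standard.
  Stage 1 carried; the burden shifts to the employer.
At Stage 2 the employer must meet a substantially-more-likely showing (weight is at least 76): on (c) the weight is 92 less the opposing 23 gives net 69, < 76, so (c) does not meet the standard.
  Stage 2 not carried; the employer fails its burden.
The analysis ends at Stage 2; the grievant prevails.

grievant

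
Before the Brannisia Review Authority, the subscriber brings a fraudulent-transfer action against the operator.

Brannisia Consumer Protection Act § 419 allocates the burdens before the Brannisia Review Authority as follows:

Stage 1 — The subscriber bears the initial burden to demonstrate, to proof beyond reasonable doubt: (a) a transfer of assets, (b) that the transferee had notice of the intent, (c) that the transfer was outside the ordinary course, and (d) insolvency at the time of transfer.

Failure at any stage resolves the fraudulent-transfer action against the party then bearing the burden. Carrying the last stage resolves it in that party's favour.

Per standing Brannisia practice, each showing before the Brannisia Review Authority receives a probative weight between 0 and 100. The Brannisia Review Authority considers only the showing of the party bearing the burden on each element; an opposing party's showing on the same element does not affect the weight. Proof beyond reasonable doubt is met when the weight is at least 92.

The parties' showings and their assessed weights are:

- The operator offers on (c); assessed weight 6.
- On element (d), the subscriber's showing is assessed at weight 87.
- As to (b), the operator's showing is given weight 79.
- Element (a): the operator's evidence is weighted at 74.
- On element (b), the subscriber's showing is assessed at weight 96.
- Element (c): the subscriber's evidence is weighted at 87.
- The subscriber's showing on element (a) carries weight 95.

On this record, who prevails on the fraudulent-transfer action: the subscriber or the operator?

Stage 1 (subscriber, proof beyond reasonable doubt, weight is at least 92): (a) 95 (operator's 74 disregarded) ≥ 92 — meets; (b) 96 (operator's 79 disregarded) ≥ 92 — meets; (c) 87 (operator's 6 disregarded) < 92 — fails; (d) 87 < 92 — fails.
  Not every element is met, so the subscriber fails to carry Stage 1.
The analysis ends at Stage 1; the operator prevails.

operator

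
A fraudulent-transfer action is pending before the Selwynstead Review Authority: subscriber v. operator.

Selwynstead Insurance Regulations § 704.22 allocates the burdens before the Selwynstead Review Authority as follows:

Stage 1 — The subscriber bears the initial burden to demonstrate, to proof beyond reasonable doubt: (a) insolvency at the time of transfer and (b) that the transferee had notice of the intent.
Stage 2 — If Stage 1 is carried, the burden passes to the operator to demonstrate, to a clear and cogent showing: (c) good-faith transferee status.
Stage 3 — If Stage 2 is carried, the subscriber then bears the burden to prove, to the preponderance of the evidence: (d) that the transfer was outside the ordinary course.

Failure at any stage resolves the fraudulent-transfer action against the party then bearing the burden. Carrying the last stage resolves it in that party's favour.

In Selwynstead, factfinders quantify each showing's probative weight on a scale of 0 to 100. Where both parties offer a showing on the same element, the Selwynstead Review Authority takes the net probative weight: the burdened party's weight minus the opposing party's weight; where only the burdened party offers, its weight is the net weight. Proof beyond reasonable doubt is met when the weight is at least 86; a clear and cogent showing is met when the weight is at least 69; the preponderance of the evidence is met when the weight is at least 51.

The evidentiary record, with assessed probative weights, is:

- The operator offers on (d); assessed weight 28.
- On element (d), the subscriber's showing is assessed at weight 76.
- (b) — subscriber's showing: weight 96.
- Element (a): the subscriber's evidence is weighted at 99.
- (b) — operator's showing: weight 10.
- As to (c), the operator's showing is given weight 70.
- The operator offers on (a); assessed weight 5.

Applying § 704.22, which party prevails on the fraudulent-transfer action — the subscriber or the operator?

Stage 1 (subscriber, proof beyond reasonable doubt, weight is at least 86): (a) net 99−5=94 ≥ 86 — meets; (b) net 96−10=86 ≥ 86 — meets.
  The subscriber carries Stage 1; the operator now bears the burden.
Stage 2 (operator, a clear and cogent showing, weight is at least 69): (c) 70 ≥ 69 — meets.
  Stage 2 is satisfied; the onus moves to the subscriber.
Stage 3 (subscriber, the preponderance of the evidence, weight is at least 51): (d) net 76−28=48 < 51 — fails.
  The subscriber does not carry Stage 3.
The operator prevails.

operator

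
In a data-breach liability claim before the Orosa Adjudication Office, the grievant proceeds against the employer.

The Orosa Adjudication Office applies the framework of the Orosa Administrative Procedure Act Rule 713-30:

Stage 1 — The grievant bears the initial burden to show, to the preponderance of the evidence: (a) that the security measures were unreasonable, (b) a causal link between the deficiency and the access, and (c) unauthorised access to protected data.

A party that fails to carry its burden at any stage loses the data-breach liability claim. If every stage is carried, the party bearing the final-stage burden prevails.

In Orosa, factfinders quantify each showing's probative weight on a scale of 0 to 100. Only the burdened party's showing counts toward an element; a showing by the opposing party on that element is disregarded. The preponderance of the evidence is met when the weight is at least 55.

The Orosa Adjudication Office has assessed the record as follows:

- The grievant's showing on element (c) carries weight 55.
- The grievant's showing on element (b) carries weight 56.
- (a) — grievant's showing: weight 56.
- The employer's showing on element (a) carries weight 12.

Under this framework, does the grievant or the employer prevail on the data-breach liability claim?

grievant

Stage 1 — burden on grievant; standard: the preponderance of the evidence (weight is at least 55).
    (a): 56 (employer's 12 disregarded) ≥ 55 [met]
    (b): 56 ≥ 55 [met]
    (c): 55 ≥ 55 [met]
  The grievant carries the last stage.
Every stage carried; the grievant prevails.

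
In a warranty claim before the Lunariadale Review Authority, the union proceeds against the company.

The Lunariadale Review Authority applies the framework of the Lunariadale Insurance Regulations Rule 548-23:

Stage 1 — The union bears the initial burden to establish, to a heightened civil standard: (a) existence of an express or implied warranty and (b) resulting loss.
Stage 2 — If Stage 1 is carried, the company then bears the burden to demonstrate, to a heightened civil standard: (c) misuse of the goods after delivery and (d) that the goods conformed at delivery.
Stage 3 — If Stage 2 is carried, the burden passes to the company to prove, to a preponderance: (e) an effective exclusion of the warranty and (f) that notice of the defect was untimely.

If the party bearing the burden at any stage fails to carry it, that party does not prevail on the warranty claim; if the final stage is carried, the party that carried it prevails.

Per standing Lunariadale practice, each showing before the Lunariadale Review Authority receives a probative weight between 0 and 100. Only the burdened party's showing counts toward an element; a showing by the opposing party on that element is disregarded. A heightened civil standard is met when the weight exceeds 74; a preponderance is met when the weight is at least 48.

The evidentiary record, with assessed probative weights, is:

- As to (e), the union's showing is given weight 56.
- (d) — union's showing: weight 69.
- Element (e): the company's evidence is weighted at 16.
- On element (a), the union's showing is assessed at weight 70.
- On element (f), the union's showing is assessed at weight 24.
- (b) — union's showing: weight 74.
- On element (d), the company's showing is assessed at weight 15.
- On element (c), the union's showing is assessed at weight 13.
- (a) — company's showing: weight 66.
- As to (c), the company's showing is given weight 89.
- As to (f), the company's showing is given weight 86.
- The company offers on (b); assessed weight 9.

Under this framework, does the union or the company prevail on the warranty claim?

At Stage 1 the union must meet a heightened civil standard (weight exceeds 74): on (a) the weight is 70 (the company's 66 is given no effect), ≤ 74, so (a) does not meet the standard; on (b) the weight is 74 (the company's 9 is given no effect), ≤ 74, so (b) does not meet the standard.
  Stage 1 not carried; the union fails its burden.
The analysis ends at Stage 1; the company prevails.

company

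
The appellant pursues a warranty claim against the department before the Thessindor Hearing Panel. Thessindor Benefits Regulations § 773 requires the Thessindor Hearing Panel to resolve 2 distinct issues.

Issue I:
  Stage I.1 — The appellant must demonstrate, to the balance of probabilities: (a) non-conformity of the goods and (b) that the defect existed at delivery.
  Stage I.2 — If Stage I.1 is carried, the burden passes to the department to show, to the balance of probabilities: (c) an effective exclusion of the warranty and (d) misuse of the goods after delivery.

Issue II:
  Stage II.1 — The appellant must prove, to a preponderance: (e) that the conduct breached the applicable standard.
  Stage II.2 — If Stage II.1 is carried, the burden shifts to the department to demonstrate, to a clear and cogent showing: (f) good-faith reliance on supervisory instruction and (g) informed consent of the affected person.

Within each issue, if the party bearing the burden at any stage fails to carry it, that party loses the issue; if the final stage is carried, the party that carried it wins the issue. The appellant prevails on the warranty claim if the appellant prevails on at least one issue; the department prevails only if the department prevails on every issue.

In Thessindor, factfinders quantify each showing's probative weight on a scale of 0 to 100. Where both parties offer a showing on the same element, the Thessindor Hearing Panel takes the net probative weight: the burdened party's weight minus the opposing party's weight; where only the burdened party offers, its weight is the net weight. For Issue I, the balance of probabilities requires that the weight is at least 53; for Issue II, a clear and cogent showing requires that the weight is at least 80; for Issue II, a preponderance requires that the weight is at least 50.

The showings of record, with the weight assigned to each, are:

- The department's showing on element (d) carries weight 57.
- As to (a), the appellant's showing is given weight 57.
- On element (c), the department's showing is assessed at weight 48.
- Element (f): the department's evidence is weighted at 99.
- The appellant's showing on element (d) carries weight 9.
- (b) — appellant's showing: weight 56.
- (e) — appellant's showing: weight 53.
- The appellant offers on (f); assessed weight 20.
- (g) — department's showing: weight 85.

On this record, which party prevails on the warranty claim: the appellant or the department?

appellant

— Issue I —
Stage I.1 (appellant, the balance of probabilities, weight is at least 53): (a) 57 ≥ 53 — meets; (b) 56 ≥ 53 — meets.
  All elements met. The burden passes to the department.
Stage I.2 (department, the balance of probabilities, weight is at least 53): (c) 48 < 53 — fails; (d) net 57−9=48 < 53 — fails.
  Stage I.2 not carried; the department fails its burden.
The appellant prevails on this issue.
— Issue II —
Stage II.1 — burden on appellant; standard: a preponderance (weight is at least 50).
    (e): 53 ≥ 50 [met]
  Stage II.1 is satisfied; the onus moves to the department.
Stage II.2 — burden on department; standard: a clear and cogent showing (weight is at least 80).
    (f): 99 − 20 = 79 < 80 [not met]
    (g): 85 ≥ 80 [met]
  The department does not carry Stage II.2.
The appellant prevails on this issue.
Per-issue: Issue I → appellant; Issue II → appellant. The appellant must prevail on at least one issue; overall, the appellant prevails.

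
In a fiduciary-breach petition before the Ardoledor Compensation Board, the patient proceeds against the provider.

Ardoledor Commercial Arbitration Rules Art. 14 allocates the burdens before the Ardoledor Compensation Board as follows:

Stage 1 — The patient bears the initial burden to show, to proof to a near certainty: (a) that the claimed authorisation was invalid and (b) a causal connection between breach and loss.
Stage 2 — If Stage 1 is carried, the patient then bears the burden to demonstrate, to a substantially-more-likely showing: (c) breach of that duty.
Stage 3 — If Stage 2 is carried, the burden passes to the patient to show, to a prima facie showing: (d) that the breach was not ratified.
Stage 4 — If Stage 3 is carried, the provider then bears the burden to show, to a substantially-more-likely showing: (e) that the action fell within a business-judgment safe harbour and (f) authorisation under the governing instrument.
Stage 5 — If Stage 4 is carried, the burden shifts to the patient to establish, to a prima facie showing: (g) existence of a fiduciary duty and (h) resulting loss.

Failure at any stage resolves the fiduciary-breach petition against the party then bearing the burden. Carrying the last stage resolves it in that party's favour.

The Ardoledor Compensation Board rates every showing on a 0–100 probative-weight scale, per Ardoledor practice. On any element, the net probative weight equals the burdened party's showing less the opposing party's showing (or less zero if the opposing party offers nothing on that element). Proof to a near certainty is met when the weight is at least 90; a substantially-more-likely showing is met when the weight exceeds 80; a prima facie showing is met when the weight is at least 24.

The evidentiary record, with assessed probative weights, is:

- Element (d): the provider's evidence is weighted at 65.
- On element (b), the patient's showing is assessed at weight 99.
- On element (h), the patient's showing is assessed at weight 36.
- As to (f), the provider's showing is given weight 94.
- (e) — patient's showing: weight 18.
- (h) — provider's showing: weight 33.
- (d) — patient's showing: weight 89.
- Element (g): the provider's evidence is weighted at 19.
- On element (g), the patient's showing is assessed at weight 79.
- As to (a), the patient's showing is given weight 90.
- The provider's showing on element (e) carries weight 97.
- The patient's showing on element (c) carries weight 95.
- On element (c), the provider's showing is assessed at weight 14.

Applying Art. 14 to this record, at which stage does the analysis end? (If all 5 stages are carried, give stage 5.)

At Stage 1 the patient must meet proof to a near certainty (weight is at least 90): on (a) the weight is 90, ≥ 90, so (a) meets the standard; on (b) the weight is 99, ≥ 90, so (b) meets the standard.
  Stage 1 is satisfied; the patient continues to bear the burden.
At Stage 2 the patient must meet a substantially-more-likely showing (weight exceeds 80): on (c) the weight is 95 less the opposing 14 gives net 81, which does exceed 80, so (c) meets the standard.
  Stage 2 is satisfied; the patient continues to bear the burden.
At Stage 3 the patient must meet a prima facie showing (weight is at least 24): on (d) the weight is 89 less the opposing 65 gives net 24, which does reach 24, so (d) meets the standard.
  The patient carries Stage 3; the provider now bears the burden.
At Stage 4 the provider must meet a substantially-more-likely showing (weight exceeds 80): on (e) the weight is 97 less the opposing 18 gives net 79, which does not exceed 80, so (e) does not meet the standard; on (f) the weight is 94, > 80, so (f) meets the standard.
  The provider does not carry Stage 4.
So the patient prevails.

stage 4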